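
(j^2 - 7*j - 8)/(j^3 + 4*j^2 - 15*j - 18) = (j - 8)/(j^2 + 3*j - 18)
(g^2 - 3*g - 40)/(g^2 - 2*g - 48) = (g + 5)/(g + 6)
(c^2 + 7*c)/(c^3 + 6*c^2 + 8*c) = (c + 7)/(c^2 + 6*c + 8)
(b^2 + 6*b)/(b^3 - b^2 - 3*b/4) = 4*(b + 6)/(4*b^2 - 4*b - 3)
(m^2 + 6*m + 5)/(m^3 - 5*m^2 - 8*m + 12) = (m^2 + 6*m + 5)/(m^3 - 5*m^2 - 8*m + 12)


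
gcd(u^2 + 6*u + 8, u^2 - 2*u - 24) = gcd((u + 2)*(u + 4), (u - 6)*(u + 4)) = u + 4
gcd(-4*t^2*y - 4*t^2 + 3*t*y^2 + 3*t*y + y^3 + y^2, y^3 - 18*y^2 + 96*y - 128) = 1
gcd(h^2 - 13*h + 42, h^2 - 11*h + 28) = h - 7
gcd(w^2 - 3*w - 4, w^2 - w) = 1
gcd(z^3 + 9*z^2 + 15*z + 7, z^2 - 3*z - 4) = z + 1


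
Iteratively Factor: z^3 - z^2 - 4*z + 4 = (z - 2)*(z^2 + z - 2) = (z - 2)*(z - 1)*(z + 2)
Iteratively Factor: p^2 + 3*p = (p)*(p + 3)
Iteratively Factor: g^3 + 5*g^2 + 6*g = (g + 3)*(g^2 + 2*g) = g*(g + 3)*(g + 2)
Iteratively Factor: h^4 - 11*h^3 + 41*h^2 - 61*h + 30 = (h - 1)*(h^3 - 10*h^2 + 31*h - 30) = (h - 3)*(h - 1)*(h^2 - 7*h + 10) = (h - 5)*(h - 3)*(h - 1)*(h - 2)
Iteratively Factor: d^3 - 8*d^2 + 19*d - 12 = (d - 4)*(d^2 - 4*d + 3) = (d - 4)*(d - 3)*(d - 1)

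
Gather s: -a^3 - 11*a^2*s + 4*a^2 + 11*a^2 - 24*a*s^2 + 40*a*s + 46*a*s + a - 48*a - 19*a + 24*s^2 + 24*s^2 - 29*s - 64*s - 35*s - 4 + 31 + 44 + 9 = -a^3 + 15*a^2 - 66*a + s^2*(48 - 24*a) + s*(-11*a^2 + 86*a - 128) + 80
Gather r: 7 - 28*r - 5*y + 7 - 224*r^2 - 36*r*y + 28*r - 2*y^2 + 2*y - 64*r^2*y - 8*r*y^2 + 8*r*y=r^2*(-64*y - 224) + r*(-8*y^2 - 28*y) - 2*y^2 - 3*y + 14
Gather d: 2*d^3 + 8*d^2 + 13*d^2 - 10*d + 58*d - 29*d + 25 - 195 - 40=2*d^3 + 21*d^2 + 19*d - 210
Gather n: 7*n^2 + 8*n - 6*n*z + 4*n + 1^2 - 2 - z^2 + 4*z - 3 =7*n^2 + n*(12 - 6*z) - z^2 + 4*z - 4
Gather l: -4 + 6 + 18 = 20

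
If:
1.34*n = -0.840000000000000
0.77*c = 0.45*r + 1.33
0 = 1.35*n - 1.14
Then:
No Solution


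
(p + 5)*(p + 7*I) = p^2 + 5*p + 7*I*p + 35*I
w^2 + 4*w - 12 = (w - 2)*(w + 6)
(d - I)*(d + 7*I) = d^2 + 6*I*d + 7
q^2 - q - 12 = (q - 4)*(q + 3)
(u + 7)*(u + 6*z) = u^2 + 6*u*z + 7*u + 42*z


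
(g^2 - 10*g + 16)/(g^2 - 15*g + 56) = (g - 2)/(g - 7)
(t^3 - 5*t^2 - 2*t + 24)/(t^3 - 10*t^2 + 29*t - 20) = (t^2 - t - 6)/(t^2 - 6*t + 5)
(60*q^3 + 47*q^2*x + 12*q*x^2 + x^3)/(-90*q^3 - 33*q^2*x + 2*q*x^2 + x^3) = (4*q + x)/(-6*q + x)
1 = 1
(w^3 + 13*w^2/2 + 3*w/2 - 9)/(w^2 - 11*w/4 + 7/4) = 2*(2*w^2 + 15*w + 18)/(4*w - 7)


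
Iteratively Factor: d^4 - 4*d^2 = (d)*(d^3 - 4*d) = d*(d + 2)*(d^2 - 2*d) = d^2*(d + 2)*(d - 2)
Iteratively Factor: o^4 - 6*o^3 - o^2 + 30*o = (o - 5)*(o^3 - o^2 - 6*o) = o*(o - 5)*(o^2 - o - 6) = o*(o - 5)*(o + 2)*(o - 3)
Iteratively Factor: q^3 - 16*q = (q)*(q^2 - 16) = q*(q - 4)*(q + 4)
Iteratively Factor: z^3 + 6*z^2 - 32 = (z - 2)*(z^2 + 8*z + 16) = (z - 2)*(z + 4)*(z + 4)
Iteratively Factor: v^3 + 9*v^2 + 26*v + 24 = (v + 3)*(v^2 + 6*v + 8) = (v + 3)*(v + 4)*(v + 2)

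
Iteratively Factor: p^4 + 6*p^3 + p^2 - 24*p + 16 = (p + 4)*(p^3 + 2*p^2 - 7*p + 4) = (p - 1)*(p + 4)*(p^2 + 3*p - 4) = (p - 1)^2*(p + 4)*(p + 4)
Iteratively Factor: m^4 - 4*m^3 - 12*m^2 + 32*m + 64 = (m - 4)*(m^3 - 12*m - 16) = (m - 4)*(m + 2)*(m^2 - 2*m - 8) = (m - 4)*(m + 2)^2*(m - 4)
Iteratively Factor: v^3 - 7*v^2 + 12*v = (v - 3)*(v^2 - 4*v) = v*(v - 3)*(v - 4)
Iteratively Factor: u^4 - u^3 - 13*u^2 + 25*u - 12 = (u + 4)*(u^3 - 5*u^2 + 7*u - 3) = (u - 1)*(u + 4)*(u^2 - 4*u + 3) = (u - 3)*(u - 1)*(u + 4)*(u - 1)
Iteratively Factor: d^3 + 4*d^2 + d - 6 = (d - 1)*(d^2 + 5*d + 6) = (d - 1)*(d + 3)*(d + 2)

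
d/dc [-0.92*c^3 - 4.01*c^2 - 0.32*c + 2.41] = -2.76*c^2 - 8.02*c - 0.32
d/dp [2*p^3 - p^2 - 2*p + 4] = 6*p^2 - 2*p - 2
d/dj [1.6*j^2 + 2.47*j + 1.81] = 3.2*j + 2.47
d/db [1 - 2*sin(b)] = -2*cos(b)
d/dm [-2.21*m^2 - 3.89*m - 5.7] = -4.42*m - 3.89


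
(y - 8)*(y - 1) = y^2 - 9*y + 8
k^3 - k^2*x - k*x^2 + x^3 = (-k + x)^2*(k + x)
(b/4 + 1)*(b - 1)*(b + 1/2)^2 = b^4/4 + b^3 - 3*b^2/16 - 13*b/16 - 1/4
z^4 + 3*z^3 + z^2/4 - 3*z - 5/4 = (z - 1)*(z + 1/2)*(z + 1)*(z + 5/2)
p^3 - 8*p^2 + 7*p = p*(p - 7)*(p - 1)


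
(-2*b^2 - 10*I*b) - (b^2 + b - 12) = -3*b^2 - b - 10*I*b + 12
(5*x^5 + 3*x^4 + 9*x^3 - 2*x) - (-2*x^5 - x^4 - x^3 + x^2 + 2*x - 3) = 7*x^5 + 4*x^4 + 10*x^3 - x^2 - 4*x + 3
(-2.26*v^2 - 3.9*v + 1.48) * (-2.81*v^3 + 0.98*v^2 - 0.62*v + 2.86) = 6.3506*v^5 + 8.7442*v^4 - 6.5796*v^3 - 2.5952*v^2 - 12.0716*v + 4.2328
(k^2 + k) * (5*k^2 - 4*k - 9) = 5*k^4 + k^3 - 13*k^2 - 9*k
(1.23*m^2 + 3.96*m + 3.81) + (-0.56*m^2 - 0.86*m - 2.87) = 0.67*m^2 + 3.1*m + 0.94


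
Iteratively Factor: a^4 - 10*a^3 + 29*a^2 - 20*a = (a - 5)*(a^3 - 5*a^2 + 4*a) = (a - 5)*(a - 1)*(a^2 - 4*a) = (a - 5)*(a - 4)*(a - 1)*(a)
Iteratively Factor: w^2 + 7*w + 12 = (w + 4)*(w + 3)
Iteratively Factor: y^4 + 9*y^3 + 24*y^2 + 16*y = (y + 1)*(y^3 + 8*y^2 + 16*y) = (y + 1)*(y + 4)*(y^2 + 4*y) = y*(y + 1)*(y + 4)*(y + 4)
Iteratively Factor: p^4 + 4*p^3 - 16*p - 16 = (p + 2)*(p^3 + 2*p^2 - 4*p - 8) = (p + 2)^2*(p^2 - 4) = (p - 2)*(p + 2)^2*(p + 2)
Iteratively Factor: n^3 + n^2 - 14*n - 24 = (n + 2)*(n^2 - n - 12) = (n - 4)*(n + 2)*(n + 3)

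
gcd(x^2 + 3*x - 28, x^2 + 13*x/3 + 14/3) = 1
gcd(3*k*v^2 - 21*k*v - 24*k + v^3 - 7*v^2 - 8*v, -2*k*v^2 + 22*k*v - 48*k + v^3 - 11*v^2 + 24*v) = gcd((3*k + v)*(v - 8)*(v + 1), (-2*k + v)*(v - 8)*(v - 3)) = v - 8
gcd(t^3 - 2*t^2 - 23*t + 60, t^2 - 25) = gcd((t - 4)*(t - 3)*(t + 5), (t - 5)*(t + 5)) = t + 5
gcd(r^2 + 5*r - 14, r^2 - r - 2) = r - 2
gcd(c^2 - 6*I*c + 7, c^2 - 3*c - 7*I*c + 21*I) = c - 7*I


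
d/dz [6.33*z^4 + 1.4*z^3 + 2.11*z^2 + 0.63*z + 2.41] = 25.32*z^3 + 4.2*z^2 + 4.22*z + 0.63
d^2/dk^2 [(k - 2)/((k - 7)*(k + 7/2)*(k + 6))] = 4*(12*k^5 - 18*k^4 + 47*k^3 + 4470*k^2 + 3612*k - 46256)/(8*k^9 + 60*k^8 - 942*k^7 - 8863*k^6 + 25221*k^5 + 423213*k^4 + 567665*k^3 - 6007302*k^2 - 23597028*k - 25412184)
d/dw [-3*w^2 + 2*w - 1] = 2 - 6*w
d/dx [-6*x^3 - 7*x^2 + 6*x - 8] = -18*x^2 - 14*x + 6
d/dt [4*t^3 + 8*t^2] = 4*t*(3*t + 4)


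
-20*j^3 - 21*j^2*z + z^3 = (-5*j + z)*(j + z)*(4*j + z)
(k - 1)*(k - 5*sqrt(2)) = k^2 - 5*sqrt(2)*k - k + 5*sqrt(2)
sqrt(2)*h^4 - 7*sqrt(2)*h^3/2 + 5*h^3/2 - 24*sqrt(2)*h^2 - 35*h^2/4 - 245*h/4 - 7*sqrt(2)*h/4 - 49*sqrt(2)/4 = (h - 7)*(h + 7/2)*(h + sqrt(2))*(sqrt(2)*h + 1/2)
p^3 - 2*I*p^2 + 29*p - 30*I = (p - 6*I)*(p - I)*(p + 5*I)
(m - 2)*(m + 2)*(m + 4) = m^3 + 4*m^2 - 4*m - 16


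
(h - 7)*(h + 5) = h^2 - 2*h - 35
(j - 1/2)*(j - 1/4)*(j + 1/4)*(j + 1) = j^4 + j^3/2 - 9*j^2/16 - j/32 + 1/32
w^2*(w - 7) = w^3 - 7*w^2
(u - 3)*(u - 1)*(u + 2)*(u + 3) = u^4 + u^3 - 11*u^2 - 9*u + 18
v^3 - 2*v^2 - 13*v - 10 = (v - 5)*(v + 1)*(v + 2)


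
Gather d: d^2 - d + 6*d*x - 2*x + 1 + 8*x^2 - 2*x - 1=d^2 + d*(6*x - 1) + 8*x^2 - 4*x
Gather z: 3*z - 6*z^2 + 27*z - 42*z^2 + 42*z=-48*z^2 + 72*z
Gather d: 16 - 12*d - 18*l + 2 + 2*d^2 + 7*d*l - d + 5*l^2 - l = 2*d^2 + d*(7*l - 13) + 5*l^2 - 19*l + 18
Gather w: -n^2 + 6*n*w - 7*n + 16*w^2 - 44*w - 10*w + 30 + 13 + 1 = -n^2 - 7*n + 16*w^2 + w*(6*n - 54) + 44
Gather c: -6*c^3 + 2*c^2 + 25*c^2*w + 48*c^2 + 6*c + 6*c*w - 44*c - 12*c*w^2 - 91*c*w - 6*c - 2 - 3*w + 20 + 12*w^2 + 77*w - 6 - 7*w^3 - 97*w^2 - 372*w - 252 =-6*c^3 + c^2*(25*w + 50) + c*(-12*w^2 - 85*w - 44) - 7*w^3 - 85*w^2 - 298*w - 240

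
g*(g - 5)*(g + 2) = g^3 - 3*g^2 - 10*g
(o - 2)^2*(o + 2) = o^3 - 2*o^2 - 4*o + 8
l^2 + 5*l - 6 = (l - 1)*(l + 6)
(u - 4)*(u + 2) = u^2 - 2*u - 8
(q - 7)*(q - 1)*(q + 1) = q^3 - 7*q^2 - q + 7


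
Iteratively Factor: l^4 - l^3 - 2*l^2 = (l - 2)*(l^3 + l^2) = l*(l - 2)*(l^2 + l) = l*(l - 2)*(l + 1)*(l)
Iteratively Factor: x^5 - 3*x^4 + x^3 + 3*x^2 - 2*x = (x + 1)*(x^4 - 4*x^3 + 5*x^2 - 2*x) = (x - 2)*(x + 1)*(x^3 - 2*x^2 + x) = (x - 2)*(x - 1)*(x + 1)*(x^2 - x) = (x - 2)*(x - 1)^2*(x + 1)*(x)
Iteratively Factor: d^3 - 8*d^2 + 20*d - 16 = (d - 2)*(d^2 - 6*d + 8) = (d - 2)^2*(d - 4)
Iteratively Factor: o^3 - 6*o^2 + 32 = (o - 4)*(o^2 - 2*o - 8) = (o - 4)^2*(o + 2)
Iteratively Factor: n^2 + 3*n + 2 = (n + 2)*(n + 1)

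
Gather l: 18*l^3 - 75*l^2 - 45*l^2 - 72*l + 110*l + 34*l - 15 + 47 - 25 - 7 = 18*l^3 - 120*l^2 + 72*l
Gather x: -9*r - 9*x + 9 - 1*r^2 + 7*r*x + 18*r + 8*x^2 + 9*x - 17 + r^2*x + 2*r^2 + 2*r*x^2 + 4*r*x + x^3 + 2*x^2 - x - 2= r^2 + 9*r + x^3 + x^2*(2*r + 10) + x*(r^2 + 11*r - 1) - 10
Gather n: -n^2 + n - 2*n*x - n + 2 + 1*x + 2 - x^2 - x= -n^2 - 2*n*x - x^2 + 4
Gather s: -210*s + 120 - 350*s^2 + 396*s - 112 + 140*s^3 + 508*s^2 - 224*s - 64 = 140*s^3 + 158*s^2 - 38*s - 56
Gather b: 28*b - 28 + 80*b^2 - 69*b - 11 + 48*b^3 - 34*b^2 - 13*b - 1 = 48*b^3 + 46*b^2 - 54*b - 40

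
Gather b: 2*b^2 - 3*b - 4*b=2*b^2 - 7*b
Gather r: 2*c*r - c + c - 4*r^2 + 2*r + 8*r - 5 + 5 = -4*r^2 + r*(2*c + 10)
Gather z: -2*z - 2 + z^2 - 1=z^2 - 2*z - 3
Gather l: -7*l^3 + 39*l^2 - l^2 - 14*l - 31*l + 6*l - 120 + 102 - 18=-7*l^3 + 38*l^2 - 39*l - 36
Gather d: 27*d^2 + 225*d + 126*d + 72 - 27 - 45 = 27*d^2 + 351*d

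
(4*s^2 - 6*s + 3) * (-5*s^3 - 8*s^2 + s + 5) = -20*s^5 - 2*s^4 + 37*s^3 - 10*s^2 - 27*s + 15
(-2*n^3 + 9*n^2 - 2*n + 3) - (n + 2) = -2*n^3 + 9*n^2 - 3*n + 1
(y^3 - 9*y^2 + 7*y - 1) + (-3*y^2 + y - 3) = y^3 - 12*y^2 + 8*y - 4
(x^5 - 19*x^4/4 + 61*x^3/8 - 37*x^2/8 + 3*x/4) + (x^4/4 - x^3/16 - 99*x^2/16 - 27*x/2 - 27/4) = x^5 - 9*x^4/2 + 121*x^3/16 - 173*x^2/16 - 51*x/4 - 27/4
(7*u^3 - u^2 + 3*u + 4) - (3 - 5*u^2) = 7*u^3 + 4*u^2 + 3*u + 1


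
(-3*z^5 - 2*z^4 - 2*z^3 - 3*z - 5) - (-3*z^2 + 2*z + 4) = -3*z^5 - 2*z^4 - 2*z^3 + 3*z^2 - 5*z - 9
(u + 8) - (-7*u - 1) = 8*u + 9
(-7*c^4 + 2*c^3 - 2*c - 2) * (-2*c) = 14*c^5 - 4*c^4 + 4*c^2 + 4*c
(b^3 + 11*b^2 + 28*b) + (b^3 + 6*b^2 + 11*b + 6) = 2*b^3 + 17*b^2 + 39*b + 6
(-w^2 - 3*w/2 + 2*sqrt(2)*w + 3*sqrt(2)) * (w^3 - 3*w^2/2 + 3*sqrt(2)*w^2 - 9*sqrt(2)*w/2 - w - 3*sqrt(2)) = -w^5 - sqrt(2)*w^4 + 61*w^3/4 + 3*w^2/2 + 13*sqrt(2)*w^2/4 - 39*w + 3*sqrt(2)*w/2 - 18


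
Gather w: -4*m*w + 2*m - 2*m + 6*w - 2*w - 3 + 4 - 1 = w*(4 - 4*m)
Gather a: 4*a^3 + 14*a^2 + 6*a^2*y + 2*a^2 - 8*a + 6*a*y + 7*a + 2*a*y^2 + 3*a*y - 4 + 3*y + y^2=4*a^3 + a^2*(6*y + 16) + a*(2*y^2 + 9*y - 1) + y^2 + 3*y - 4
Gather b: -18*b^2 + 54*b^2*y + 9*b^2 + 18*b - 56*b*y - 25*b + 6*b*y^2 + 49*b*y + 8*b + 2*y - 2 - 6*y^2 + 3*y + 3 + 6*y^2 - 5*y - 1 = b^2*(54*y - 9) + b*(6*y^2 - 7*y + 1)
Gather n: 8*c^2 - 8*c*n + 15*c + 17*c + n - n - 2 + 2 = 8*c^2 - 8*c*n + 32*c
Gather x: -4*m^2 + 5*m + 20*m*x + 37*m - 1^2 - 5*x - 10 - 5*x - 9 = -4*m^2 + 42*m + x*(20*m - 10) - 20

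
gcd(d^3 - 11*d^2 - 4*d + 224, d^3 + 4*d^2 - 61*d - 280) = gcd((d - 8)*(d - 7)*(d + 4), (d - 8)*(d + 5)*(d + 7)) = d - 8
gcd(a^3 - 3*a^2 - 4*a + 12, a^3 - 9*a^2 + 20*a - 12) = a - 2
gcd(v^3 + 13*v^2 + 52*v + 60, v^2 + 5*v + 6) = v + 2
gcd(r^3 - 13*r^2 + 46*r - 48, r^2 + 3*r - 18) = r - 3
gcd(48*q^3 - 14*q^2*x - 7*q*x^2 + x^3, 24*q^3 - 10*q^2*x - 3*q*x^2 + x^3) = -6*q^2 + q*x + x^2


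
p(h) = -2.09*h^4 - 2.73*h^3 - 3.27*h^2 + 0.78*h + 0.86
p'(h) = -8.36*h^3 - 8.19*h^2 - 6.54*h + 0.78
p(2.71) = -188.10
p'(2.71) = -243.48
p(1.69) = -37.39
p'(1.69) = -74.02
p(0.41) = 0.38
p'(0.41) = -3.85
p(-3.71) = -303.59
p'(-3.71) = 339.22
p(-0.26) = 0.47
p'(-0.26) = 2.07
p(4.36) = -1039.42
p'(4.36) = -876.32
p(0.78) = -2.59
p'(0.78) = -13.27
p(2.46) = -134.19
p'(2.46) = -189.33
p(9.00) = -15959.65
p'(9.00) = -6815.91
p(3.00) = -269.23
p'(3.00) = -318.27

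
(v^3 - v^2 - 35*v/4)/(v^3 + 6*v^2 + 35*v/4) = (2*v - 7)/(2*v + 7)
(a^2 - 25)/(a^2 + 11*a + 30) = (a - 5)/(a + 6)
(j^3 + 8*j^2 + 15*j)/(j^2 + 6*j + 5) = j*(j + 3)/(j + 1)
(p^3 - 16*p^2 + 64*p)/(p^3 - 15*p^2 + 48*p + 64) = p/(p + 1)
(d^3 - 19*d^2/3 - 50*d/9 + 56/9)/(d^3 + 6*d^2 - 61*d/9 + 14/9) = (3*d^2 - 17*d - 28)/(3*d^2 + 20*d - 7)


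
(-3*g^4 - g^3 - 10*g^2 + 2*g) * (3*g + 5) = -9*g^5 - 18*g^4 - 35*g^3 - 44*g^2 + 10*g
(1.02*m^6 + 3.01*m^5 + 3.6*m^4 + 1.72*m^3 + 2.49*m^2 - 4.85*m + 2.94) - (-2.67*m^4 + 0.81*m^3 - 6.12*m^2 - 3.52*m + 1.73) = 1.02*m^6 + 3.01*m^5 + 6.27*m^4 + 0.91*m^3 + 8.61*m^2 - 1.33*m + 1.21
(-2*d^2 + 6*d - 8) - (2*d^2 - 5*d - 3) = -4*d^2 + 11*d - 5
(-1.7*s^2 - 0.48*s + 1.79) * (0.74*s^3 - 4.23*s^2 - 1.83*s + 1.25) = -1.258*s^5 + 6.8358*s^4 + 6.466*s^3 - 8.8183*s^2 - 3.8757*s + 2.2375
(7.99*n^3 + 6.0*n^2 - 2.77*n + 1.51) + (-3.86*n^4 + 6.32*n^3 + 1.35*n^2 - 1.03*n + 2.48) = -3.86*n^4 + 14.31*n^3 + 7.35*n^2 - 3.8*n + 3.99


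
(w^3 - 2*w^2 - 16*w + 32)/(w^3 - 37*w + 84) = (w^2 + 2*w - 8)/(w^2 + 4*w - 21)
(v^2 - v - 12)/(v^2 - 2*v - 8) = (v + 3)/(v + 2)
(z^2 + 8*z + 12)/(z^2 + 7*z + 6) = (z + 2)/(z + 1)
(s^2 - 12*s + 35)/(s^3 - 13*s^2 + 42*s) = (s - 5)/(s*(s - 6))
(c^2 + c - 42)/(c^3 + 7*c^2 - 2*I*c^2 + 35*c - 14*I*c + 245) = (c - 6)/(c^2 - 2*I*c + 35)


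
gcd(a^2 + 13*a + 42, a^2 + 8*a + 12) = a + 6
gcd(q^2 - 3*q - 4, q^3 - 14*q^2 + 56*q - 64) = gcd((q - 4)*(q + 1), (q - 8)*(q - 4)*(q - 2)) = q - 4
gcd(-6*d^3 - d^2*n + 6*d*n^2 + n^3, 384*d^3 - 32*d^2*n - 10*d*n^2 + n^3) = 6*d + n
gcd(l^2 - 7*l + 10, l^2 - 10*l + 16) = l - 2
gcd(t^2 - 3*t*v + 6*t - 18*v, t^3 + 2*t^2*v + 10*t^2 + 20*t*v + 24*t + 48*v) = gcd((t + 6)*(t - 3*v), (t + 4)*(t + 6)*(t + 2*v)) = t + 6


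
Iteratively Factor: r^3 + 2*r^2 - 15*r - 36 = (r + 3)*(r^2 - r - 12) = (r - 4)*(r + 3)*(r + 3)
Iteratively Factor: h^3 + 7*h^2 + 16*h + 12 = (h + 3)*(h^2 + 4*h + 4) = (h + 2)*(h + 3)*(h + 2)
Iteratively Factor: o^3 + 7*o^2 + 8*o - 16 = (o + 4)*(o^2 + 3*o - 4) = (o - 1)*(o + 4)*(o + 4)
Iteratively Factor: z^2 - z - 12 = (z - 4)*(z + 3)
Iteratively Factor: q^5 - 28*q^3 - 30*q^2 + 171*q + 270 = (q + 2)*(q^4 - 2*q^3 - 24*q^2 + 18*q + 135) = (q - 3)*(q + 2)*(q^3 + q^2 - 21*q - 45) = (q - 5)*(q - 3)*(q + 2)*(q^2 + 6*q + 9) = (q - 5)*(q - 3)*(q + 2)*(q + 3)*(q + 3)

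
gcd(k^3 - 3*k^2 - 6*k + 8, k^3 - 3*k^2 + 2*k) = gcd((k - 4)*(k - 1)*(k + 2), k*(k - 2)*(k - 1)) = k - 1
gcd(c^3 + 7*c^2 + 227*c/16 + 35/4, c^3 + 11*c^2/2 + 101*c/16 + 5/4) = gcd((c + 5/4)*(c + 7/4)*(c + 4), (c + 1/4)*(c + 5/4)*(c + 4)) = c^2 + 21*c/4 + 5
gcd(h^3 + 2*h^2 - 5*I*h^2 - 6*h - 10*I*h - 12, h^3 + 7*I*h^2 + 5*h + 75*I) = h - 3*I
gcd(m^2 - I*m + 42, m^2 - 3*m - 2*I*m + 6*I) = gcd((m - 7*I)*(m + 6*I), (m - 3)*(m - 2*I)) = 1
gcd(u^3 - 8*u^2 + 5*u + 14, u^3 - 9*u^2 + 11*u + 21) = u^2 - 6*u - 7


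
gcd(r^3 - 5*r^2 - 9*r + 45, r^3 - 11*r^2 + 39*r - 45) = r^2 - 8*r + 15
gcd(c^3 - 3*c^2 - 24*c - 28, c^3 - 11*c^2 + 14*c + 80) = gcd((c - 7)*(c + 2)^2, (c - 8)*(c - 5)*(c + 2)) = c + 2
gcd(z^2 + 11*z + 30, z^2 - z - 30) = z + 5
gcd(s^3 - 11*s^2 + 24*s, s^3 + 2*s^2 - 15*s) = s^2 - 3*s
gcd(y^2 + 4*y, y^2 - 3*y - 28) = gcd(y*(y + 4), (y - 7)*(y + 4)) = y + 4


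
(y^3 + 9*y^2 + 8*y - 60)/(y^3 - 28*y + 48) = (y + 5)/(y - 4)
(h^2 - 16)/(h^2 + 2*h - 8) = (h - 4)/(h - 2)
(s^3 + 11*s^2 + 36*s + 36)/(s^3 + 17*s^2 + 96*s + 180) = (s^2 + 5*s + 6)/(s^2 + 11*s + 30)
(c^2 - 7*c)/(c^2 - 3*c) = (c - 7)/(c - 3)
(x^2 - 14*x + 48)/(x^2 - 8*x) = (x - 6)/x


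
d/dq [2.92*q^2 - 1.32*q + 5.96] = 5.84*q - 1.32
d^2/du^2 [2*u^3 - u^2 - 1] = 12*u - 2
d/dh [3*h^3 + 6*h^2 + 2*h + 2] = 9*h^2 + 12*h + 2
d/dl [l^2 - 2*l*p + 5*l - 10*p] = 2*l - 2*p + 5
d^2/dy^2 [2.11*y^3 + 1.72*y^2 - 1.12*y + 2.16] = 12.66*y + 3.44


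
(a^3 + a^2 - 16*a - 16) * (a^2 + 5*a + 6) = a^5 + 6*a^4 - 5*a^3 - 90*a^2 - 176*a - 96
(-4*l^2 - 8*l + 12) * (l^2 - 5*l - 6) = -4*l^4 + 12*l^3 + 76*l^2 - 12*l - 72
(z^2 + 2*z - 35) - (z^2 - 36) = 2*z + 1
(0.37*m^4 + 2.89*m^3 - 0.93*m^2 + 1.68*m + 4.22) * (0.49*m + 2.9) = 0.1813*m^5 + 2.4891*m^4 + 7.9253*m^3 - 1.8738*m^2 + 6.9398*m + 12.238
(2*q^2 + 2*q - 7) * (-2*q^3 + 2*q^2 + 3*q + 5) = -4*q^5 + 24*q^3 + 2*q^2 - 11*q - 35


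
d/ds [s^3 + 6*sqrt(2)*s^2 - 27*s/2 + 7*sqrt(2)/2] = 3*s^2 + 12*sqrt(2)*s - 27/2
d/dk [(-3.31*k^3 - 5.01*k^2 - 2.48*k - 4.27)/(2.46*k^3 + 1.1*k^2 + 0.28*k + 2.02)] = (3.5527136788005e-15*k^5 + 8.68360000000001*k^4 + 10.348*k^3 + 12.7792*k^2 - 10.8464*k - 3.814)/(6.0516*k^6 + 5.412*k^5 + 2.5876*k^4 + 10.5544*k^3 + 4.5224*k^2 + 1.1312*k + 4.0804)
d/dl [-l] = -1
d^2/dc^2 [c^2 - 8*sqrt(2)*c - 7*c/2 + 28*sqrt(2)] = 2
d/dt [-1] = 0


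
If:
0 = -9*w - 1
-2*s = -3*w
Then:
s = -1/6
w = -1/9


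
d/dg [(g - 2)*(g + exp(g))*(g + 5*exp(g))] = 6*g^2*exp(g) + 3*g^2 + 10*g*exp(2*g) - 4*g - 15*exp(2*g) - 12*exp(g)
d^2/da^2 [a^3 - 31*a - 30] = 6*a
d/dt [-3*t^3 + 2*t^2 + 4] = t*(4 - 9*t)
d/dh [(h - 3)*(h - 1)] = 2*h - 4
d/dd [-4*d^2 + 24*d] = 24 - 8*d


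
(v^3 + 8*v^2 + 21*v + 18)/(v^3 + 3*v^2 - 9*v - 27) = (v + 2)/(v - 3)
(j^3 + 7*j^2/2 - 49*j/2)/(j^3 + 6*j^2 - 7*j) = (j - 7/2)/(j - 1)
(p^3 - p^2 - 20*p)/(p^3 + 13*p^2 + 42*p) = (p^2 - p - 20)/(p^2 + 13*p + 42)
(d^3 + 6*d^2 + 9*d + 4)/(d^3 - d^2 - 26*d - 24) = (d + 1)/(d - 6)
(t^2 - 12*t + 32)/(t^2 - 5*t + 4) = (t - 8)/(t - 1)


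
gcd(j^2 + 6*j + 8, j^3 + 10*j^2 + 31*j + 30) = j + 2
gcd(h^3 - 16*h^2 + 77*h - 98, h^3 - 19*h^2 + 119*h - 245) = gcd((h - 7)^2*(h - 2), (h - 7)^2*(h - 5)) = h^2 - 14*h + 49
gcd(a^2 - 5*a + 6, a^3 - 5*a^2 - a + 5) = 1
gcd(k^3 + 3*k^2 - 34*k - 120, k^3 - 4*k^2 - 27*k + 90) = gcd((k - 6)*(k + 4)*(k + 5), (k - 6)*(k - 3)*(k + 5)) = k^2 - k - 30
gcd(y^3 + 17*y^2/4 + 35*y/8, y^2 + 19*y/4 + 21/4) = y + 7/4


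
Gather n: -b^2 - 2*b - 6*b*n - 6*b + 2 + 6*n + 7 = -b^2 - 8*b + n*(6 - 6*b) + 9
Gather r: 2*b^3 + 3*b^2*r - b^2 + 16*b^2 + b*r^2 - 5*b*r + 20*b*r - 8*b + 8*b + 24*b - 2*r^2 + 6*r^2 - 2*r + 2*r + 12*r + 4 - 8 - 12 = 2*b^3 + 15*b^2 + 24*b + r^2*(b + 4) + r*(3*b^2 + 15*b + 12) - 16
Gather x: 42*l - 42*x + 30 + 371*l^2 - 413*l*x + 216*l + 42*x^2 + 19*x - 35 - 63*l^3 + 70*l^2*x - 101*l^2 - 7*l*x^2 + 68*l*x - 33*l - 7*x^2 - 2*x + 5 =-63*l^3 + 270*l^2 + 225*l + x^2*(35 - 7*l) + x*(70*l^2 - 345*l - 25)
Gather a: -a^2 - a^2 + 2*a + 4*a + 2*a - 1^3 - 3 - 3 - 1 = -2*a^2 + 8*a - 8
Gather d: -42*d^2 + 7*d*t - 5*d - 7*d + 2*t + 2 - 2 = -42*d^2 + d*(7*t - 12) + 2*t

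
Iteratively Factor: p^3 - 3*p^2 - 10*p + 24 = (p - 2)*(p^2 - p - 12) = (p - 2)*(p + 3)*(p - 4)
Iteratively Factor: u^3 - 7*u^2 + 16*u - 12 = (u - 2)*(u^2 - 5*u + 6) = (u - 2)^2*(u - 3)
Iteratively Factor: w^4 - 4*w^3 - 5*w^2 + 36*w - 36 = (w - 2)*(w^3 - 2*w^2 - 9*w + 18) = (w - 2)^2*(w^2 - 9) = (w - 3)*(w - 2)^2*(w + 3)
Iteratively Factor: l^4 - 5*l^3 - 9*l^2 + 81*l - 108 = (l - 3)*(l^3 - 2*l^2 - 15*l + 36) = (l - 3)*(l + 4)*(l^2 - 6*l + 9) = (l - 3)^2*(l + 4)*(l - 3)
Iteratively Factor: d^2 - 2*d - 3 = (d - 3)*(d + 1)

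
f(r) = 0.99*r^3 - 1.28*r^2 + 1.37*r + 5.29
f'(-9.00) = 264.98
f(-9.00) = -832.43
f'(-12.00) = 459.77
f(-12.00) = -1906.19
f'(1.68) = 5.45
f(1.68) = 8.67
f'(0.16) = 1.04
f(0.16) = 5.48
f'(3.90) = 36.56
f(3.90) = 49.89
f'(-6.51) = 143.90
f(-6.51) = -331.01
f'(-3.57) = 48.36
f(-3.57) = -60.96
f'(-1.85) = 16.27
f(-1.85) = -7.89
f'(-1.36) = 10.34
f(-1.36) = -1.43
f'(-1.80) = 15.60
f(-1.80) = -7.10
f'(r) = 2.97*r^2 - 2.56*r + 1.37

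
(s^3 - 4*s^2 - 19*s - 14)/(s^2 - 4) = (s^2 - 6*s - 7)/(s - 2)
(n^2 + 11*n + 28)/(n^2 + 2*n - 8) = (n + 7)/(n - 2)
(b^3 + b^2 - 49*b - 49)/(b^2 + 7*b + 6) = (b^2 - 49)/(b + 6)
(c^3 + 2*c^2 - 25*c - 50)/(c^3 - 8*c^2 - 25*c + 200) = (c + 2)/(c - 8)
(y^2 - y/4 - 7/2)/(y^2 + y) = (4*y^2 - y - 14)/(4*y*(y + 1))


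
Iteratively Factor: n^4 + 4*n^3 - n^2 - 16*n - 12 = (n - 2)*(n^3 + 6*n^2 + 11*n + 6) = (n - 2)*(n + 3)*(n^2 + 3*n + 2) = (n - 2)*(n + 2)*(n + 3)*(n + 1)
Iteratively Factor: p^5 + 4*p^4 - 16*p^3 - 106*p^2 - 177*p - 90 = (p + 3)*(p^4 + p^3 - 19*p^2 - 49*p - 30) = (p - 5)*(p + 3)*(p^3 + 6*p^2 + 11*p + 6) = (p - 5)*(p + 3)^2*(p^2 + 3*p + 2) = (p - 5)*(p + 2)*(p + 3)^2*(p + 1)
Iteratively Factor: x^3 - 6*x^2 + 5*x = (x)*(x^2 - 6*x + 5) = x*(x - 1)*(x - 5)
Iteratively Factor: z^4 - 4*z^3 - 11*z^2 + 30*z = (z + 3)*(z^3 - 7*z^2 + 10*z) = (z - 5)*(z + 3)*(z^2 - 2*z) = (z - 5)*(z - 2)*(z + 3)*(z)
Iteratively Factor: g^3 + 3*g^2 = (g)*(g^2 + 3*g) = g*(g + 3)*(g)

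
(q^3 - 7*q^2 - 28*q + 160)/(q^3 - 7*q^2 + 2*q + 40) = (q^2 - 3*q - 40)/(q^2 - 3*q - 10)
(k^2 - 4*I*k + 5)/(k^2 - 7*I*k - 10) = (k + I)/(k - 2*I)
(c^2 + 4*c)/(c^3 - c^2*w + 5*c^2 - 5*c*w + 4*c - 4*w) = c/(c^2 - c*w + c - w)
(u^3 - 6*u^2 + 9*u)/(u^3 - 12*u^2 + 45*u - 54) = u/(u - 6)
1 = 1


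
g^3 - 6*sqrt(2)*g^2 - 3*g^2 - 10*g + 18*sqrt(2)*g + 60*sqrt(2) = (g - 5)*(g + 2)*(g - 6*sqrt(2))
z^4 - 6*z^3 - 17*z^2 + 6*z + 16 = (z - 8)*(z - 1)*(z + 1)*(z + 2)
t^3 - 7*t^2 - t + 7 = (t - 7)*(t - 1)*(t + 1)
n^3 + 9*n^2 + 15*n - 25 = (n - 1)*(n + 5)^2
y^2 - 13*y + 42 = (y - 7)*(y - 6)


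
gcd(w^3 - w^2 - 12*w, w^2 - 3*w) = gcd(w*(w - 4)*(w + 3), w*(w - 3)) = w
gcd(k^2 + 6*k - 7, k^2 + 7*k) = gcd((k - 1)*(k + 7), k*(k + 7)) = k + 7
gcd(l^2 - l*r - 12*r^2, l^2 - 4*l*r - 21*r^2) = l + 3*r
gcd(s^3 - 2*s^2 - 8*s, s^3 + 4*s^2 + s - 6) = s + 2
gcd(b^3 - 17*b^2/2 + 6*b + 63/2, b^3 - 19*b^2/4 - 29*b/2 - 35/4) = b - 7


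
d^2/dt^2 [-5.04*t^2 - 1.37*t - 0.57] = -10.0800000000000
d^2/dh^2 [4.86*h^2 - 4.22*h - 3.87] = 9.72000000000000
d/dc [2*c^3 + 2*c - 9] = 6*c^2 + 2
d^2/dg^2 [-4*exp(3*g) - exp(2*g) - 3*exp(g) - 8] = (-36*exp(2*g) - 4*exp(g) - 3)*exp(g)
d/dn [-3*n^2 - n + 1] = -6*n - 1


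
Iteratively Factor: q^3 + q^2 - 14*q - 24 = (q + 2)*(q^2 - q - 12) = (q - 4)*(q + 2)*(q + 3)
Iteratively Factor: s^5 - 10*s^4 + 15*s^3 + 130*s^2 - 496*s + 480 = (s - 5)*(s^4 - 5*s^3 - 10*s^2 + 80*s - 96) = (s - 5)*(s + 4)*(s^3 - 9*s^2 + 26*s - 24) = (s - 5)*(s - 3)*(s + 4)*(s^2 - 6*s + 8) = (s - 5)*(s - 4)*(s - 3)*(s + 4)*(s - 2)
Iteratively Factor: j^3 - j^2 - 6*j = (j + 2)*(j^2 - 3*j) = j*(j + 2)*(j - 3)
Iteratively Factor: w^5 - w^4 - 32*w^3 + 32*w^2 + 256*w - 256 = (w - 4)*(w^4 + 3*w^3 - 20*w^2 - 48*w + 64) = (w - 4)*(w + 4)*(w^3 - w^2 - 16*w + 16) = (w - 4)*(w - 1)*(w + 4)*(w^2 - 16) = (w - 4)^2*(w - 1)*(w + 4)*(w + 4)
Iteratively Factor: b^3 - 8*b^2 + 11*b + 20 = (b + 1)*(b^2 - 9*b + 20) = (b - 5)*(b + 1)*(b - 4)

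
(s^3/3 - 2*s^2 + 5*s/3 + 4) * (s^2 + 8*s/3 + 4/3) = s^5/3 - 10*s^4/9 - 29*s^3/9 + 52*s^2/9 + 116*s/9 + 16/3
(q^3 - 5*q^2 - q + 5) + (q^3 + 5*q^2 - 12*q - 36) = 2*q^3 - 13*q - 31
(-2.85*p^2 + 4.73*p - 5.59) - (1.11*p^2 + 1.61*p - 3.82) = -3.96*p^2 + 3.12*p - 1.77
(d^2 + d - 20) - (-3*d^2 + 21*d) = 4*d^2 - 20*d - 20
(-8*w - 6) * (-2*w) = 16*w^2 + 12*w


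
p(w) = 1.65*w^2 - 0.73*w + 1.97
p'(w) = 3.3*w - 0.73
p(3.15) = 16.04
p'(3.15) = 9.66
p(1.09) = 3.13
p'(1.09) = 2.87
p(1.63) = 5.16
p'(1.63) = 4.65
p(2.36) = 9.44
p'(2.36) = 7.06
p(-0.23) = 2.23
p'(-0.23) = -1.49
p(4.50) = 32.10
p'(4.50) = 14.12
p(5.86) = 54.35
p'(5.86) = 18.61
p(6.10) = 58.91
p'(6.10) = 19.40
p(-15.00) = 384.17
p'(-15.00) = -50.23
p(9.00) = 129.05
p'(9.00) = 28.97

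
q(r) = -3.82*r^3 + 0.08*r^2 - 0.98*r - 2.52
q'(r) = -11.46*r^2 + 0.16*r - 0.98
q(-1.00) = 2.36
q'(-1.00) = -12.60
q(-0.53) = -1.41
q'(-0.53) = -4.28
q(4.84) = -438.50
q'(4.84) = -268.66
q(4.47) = -346.48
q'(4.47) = -229.25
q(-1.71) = 18.49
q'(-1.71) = -34.76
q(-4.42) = 333.23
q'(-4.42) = -225.57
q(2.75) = -84.05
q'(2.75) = -87.21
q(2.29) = -50.22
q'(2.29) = -60.71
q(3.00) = -107.88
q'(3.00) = -103.64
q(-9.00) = 2797.56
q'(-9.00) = -930.68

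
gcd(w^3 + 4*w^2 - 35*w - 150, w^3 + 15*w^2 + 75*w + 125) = w^2 + 10*w + 25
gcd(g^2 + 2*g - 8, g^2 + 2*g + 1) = 1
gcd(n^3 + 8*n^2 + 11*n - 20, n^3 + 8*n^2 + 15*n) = n + 5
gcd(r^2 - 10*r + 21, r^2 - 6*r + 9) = r - 3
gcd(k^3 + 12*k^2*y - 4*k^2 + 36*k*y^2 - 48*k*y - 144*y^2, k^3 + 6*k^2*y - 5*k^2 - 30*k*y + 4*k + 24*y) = k^2 + 6*k*y - 4*k - 24*y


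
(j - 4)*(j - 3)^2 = j^3 - 10*j^2 + 33*j - 36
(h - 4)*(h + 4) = h^2 - 16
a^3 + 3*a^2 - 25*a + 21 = (a - 3)*(a - 1)*(a + 7)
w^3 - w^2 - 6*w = w*(w - 3)*(w + 2)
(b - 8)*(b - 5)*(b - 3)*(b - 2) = b^4 - 18*b^3 + 111*b^2 - 278*b + 240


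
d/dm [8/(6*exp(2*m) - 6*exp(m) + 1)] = (48 - 96*exp(m))*exp(m)/(6*exp(2*m) - 6*exp(m) + 1)^2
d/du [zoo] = 0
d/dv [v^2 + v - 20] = 2*v + 1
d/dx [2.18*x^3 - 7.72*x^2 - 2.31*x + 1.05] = 6.54*x^2 - 15.44*x - 2.31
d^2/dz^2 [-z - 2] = 0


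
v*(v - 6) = v^2 - 6*v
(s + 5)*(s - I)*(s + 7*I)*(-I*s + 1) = -I*s^4 + 7*s^3 - 5*I*s^3 + 35*s^2 - I*s^2 + 7*s - 5*I*s + 35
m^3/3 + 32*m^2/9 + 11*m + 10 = (m/3 + 1)*(m + 5/3)*(m + 6)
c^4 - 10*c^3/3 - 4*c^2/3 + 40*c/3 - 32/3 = (c - 2)^2*(c - 4/3)*(c + 2)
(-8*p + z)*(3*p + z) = -24*p^2 - 5*p*z + z^2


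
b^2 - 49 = (b - 7)*(b + 7)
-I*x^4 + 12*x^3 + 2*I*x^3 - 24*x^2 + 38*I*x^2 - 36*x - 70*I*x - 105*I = (x - 3)*(x + 5*I)*(x + 7*I)*(-I*x - I)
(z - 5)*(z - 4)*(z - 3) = z^3 - 12*z^2 + 47*z - 60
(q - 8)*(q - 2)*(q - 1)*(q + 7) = q^4 - 4*q^3 - 51*q^2 + 166*q - 112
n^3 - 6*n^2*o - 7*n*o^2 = n*(n - 7*o)*(n + o)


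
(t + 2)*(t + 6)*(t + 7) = t^3 + 15*t^2 + 68*t + 84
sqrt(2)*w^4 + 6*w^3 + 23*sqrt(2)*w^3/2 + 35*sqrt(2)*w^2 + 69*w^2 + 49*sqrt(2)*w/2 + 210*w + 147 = (w + 7/2)*(w + 7)*(w + 3*sqrt(2))*(sqrt(2)*w + sqrt(2))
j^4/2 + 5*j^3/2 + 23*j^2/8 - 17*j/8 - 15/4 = (j/2 + 1)*(j - 1)*(j + 3/2)*(j + 5/2)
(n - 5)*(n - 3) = n^2 - 8*n + 15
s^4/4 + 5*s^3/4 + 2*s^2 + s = s*(s/2 + 1)^2*(s + 1)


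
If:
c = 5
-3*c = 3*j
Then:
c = 5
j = -5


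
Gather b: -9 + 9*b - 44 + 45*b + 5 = 54*b - 48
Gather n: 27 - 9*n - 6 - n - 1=20 - 10*n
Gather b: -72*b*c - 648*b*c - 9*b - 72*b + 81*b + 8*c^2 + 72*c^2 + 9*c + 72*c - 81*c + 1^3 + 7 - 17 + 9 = -720*b*c + 80*c^2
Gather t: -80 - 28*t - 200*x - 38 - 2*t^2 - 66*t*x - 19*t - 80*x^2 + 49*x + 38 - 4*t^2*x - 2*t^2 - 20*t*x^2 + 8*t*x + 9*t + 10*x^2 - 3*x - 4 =t^2*(-4*x - 4) + t*(-20*x^2 - 58*x - 38) - 70*x^2 - 154*x - 84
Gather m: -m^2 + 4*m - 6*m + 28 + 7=-m^2 - 2*m + 35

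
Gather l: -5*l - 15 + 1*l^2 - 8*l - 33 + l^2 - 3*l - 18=2*l^2 - 16*l - 66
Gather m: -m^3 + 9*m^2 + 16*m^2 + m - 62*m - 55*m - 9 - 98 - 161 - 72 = -m^3 + 25*m^2 - 116*m - 340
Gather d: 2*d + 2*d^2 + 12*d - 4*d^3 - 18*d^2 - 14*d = -4*d^3 - 16*d^2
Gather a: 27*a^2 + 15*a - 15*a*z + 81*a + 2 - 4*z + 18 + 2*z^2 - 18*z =27*a^2 + a*(96 - 15*z) + 2*z^2 - 22*z + 20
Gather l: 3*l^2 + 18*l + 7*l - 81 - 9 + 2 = 3*l^2 + 25*l - 88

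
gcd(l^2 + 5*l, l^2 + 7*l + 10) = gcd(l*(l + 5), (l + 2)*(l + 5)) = l + 5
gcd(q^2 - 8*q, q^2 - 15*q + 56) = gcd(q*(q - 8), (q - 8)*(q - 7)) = q - 8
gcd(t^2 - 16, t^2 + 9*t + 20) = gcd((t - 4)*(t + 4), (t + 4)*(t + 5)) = t + 4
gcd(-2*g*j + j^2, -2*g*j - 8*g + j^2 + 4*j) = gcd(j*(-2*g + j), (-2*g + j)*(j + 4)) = 2*g - j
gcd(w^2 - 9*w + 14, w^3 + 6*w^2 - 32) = w - 2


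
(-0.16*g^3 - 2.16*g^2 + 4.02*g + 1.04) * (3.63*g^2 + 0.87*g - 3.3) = -0.5808*g^5 - 7.98*g^4 + 13.2414*g^3 + 14.4006*g^2 - 12.3612*g - 3.432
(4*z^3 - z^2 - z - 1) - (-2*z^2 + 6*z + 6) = 4*z^3 + z^2 - 7*z - 7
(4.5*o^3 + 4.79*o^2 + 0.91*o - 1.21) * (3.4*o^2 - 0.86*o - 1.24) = 15.3*o^5 + 12.416*o^4 - 6.6054*o^3 - 10.8362*o^2 - 0.0878000000000001*o + 1.5004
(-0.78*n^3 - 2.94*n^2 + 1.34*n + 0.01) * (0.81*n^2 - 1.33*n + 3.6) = -0.6318*n^5 - 1.344*n^4 + 2.1876*n^3 - 12.3581*n^2 + 4.8107*n + 0.036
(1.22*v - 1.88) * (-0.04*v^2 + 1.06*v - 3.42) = -0.0488*v^3 + 1.3684*v^2 - 6.1652*v + 6.4296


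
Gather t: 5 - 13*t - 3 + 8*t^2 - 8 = 8*t^2 - 13*t - 6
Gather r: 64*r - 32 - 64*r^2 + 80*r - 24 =-64*r^2 + 144*r - 56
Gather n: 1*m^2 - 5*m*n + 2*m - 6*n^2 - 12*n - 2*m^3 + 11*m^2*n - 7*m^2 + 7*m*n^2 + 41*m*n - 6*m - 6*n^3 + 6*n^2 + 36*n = -2*m^3 - 6*m^2 + 7*m*n^2 - 4*m - 6*n^3 + n*(11*m^2 + 36*m + 24)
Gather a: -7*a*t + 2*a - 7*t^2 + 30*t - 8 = a*(2 - 7*t) - 7*t^2 + 30*t - 8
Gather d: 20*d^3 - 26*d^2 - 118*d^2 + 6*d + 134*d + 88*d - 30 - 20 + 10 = 20*d^3 - 144*d^2 + 228*d - 40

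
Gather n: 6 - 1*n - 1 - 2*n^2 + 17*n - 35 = -2*n^2 + 16*n - 30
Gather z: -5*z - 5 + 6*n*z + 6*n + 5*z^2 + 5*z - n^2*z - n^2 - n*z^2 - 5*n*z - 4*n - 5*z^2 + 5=-n^2 - n*z^2 + 2*n + z*(-n^2 + n)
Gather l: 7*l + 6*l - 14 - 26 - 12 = 13*l - 52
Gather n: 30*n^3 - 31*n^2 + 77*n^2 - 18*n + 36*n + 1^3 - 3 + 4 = 30*n^3 + 46*n^2 + 18*n + 2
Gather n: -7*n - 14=-7*n - 14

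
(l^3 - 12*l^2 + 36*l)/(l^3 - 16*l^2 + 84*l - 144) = l/(l - 4)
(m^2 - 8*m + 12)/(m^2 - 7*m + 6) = (m - 2)/(m - 1)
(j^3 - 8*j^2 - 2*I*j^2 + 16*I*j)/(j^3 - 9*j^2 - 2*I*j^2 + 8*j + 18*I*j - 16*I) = j/(j - 1)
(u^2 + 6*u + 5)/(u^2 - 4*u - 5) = (u + 5)/(u - 5)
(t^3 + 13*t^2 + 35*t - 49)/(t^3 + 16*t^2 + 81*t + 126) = (t^2 + 6*t - 7)/(t^2 + 9*t + 18)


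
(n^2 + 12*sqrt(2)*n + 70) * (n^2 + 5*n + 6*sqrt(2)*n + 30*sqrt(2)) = n^4 + 5*n^3 + 18*sqrt(2)*n^3 + 90*sqrt(2)*n^2 + 214*n^2 + 420*sqrt(2)*n + 1070*n + 2100*sqrt(2)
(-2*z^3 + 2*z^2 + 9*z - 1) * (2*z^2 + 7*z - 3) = -4*z^5 - 10*z^4 + 38*z^3 + 55*z^2 - 34*z + 3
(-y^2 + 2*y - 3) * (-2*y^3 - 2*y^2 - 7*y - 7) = 2*y^5 - 2*y^4 + 9*y^3 - y^2 + 7*y + 21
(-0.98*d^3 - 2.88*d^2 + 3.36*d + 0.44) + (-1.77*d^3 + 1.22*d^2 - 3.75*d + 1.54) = -2.75*d^3 - 1.66*d^2 - 0.39*d + 1.98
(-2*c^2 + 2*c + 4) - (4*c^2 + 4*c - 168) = -6*c^2 - 2*c + 172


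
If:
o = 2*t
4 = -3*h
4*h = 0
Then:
No Solution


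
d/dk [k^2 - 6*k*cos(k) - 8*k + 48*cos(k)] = 6*k*sin(k) + 2*k - 48*sin(k) - 6*cos(k) - 8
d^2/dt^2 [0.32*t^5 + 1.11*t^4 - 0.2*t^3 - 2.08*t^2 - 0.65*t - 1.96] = 6.4*t^3 + 13.32*t^2 - 1.2*t - 4.16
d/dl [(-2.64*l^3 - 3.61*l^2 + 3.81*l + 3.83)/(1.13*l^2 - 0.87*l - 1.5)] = (-2.9832*l^4 + 4.5936*l^3 + 10.7154*l^2 + 2.1742*l - 2.3829)/(1.2769*l^4 - 1.9662*l^3 - 2.6331*l^2 + 2.61*l + 2.25)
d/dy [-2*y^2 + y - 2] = 1 - 4*y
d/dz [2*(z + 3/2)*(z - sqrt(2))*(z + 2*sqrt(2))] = 6*z^2 + 4*sqrt(2)*z + 6*z - 8 + 3*sqrt(2)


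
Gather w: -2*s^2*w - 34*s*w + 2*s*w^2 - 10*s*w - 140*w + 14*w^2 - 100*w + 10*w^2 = w^2*(2*s + 24) + w*(-2*s^2 - 44*s - 240)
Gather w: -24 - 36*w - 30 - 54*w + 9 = -90*w - 45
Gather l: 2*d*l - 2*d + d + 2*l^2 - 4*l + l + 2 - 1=-d + 2*l^2 + l*(2*d - 3) + 1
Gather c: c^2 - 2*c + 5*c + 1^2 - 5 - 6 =c^2 + 3*c - 10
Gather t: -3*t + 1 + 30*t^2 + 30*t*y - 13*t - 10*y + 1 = 30*t^2 + t*(30*y - 16) - 10*y + 2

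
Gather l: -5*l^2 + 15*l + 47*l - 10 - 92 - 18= -5*l^2 + 62*l - 120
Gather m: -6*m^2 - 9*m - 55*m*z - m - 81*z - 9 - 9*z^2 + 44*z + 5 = -6*m^2 + m*(-55*z - 10) - 9*z^2 - 37*z - 4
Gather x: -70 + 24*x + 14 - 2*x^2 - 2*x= -2*x^2 + 22*x - 56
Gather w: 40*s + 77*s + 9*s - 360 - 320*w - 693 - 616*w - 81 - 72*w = 126*s - 1008*w - 1134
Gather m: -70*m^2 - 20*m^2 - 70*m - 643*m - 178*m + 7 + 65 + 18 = -90*m^2 - 891*m + 90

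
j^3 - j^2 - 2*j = j*(j - 2)*(j + 1)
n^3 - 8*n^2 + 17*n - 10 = (n - 5)*(n - 2)*(n - 1)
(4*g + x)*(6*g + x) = 24*g^2 + 10*g*x + x^2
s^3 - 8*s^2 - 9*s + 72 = (s - 8)*(s - 3)*(s + 3)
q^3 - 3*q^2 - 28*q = q*(q - 7)*(q + 4)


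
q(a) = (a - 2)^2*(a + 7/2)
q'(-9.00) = 242.00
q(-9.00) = -665.50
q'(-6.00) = 104.00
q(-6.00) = -160.00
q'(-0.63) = -8.18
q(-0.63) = 19.85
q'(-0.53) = -8.63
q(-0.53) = 19.01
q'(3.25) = 18.44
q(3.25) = 10.55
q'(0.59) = -9.55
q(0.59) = 8.13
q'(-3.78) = 36.65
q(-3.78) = -9.35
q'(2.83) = 11.20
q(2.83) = 4.36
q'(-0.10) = -9.87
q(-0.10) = 14.99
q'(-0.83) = -7.10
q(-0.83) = 21.38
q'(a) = (a - 2)^2 + (a + 7/2)*(2*a - 4) = (a - 2)*(3*a + 5)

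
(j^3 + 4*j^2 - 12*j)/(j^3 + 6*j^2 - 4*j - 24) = j/(j + 2)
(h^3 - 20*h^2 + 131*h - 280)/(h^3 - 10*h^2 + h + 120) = (h - 7)/(h + 3)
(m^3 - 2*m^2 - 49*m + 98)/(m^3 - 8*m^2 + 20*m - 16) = (m^2 - 49)/(m^2 - 6*m + 8)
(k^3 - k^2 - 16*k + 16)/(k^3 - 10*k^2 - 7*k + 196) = (k^2 - 5*k + 4)/(k^2 - 14*k + 49)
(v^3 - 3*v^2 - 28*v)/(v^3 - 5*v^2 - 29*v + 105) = v*(v + 4)/(v^2 + 2*v - 15)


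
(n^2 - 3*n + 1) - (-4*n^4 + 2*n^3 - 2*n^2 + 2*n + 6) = 4*n^4 - 2*n^3 + 3*n^2 - 5*n - 5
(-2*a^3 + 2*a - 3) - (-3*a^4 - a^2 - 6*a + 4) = 3*a^4 - 2*a^3 + a^2 + 8*a - 7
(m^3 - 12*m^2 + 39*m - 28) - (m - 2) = m^3 - 12*m^2 + 38*m - 26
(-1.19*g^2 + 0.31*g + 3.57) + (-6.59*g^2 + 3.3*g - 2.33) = -7.78*g^2 + 3.61*g + 1.24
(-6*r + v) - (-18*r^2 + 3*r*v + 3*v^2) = 18*r^2 - 3*r*v - 6*r - 3*v^2 + v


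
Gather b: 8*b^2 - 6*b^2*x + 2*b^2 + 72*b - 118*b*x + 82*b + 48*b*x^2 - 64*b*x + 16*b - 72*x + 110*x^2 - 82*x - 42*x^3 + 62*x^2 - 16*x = b^2*(10 - 6*x) + b*(48*x^2 - 182*x + 170) - 42*x^3 + 172*x^2 - 170*x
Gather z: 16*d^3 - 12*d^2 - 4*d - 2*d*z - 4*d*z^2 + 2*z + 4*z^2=16*d^3 - 12*d^2 - 4*d + z^2*(4 - 4*d) + z*(2 - 2*d)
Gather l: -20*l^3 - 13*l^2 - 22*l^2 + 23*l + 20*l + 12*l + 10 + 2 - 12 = -20*l^3 - 35*l^2 + 55*l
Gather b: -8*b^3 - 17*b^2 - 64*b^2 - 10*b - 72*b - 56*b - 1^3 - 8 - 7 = -8*b^3 - 81*b^2 - 138*b - 16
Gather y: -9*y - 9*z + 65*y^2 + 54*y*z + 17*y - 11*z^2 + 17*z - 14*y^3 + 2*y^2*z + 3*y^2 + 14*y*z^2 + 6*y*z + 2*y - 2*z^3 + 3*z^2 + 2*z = -14*y^3 + y^2*(2*z + 68) + y*(14*z^2 + 60*z + 10) - 2*z^3 - 8*z^2 + 10*z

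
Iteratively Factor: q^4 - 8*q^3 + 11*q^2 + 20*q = (q - 5)*(q^3 - 3*q^2 - 4*q) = q*(q - 5)*(q^2 - 3*q - 4) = q*(q - 5)*(q + 1)*(q - 4)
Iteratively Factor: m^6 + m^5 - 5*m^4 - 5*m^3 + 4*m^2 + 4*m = (m - 2)*(m^5 + 3*m^4 + m^3 - 3*m^2 - 2*m) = (m - 2)*(m + 1)*(m^4 + 2*m^3 - m^2 - 2*m) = (m - 2)*(m + 1)*(m + 2)*(m^3 - m) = m*(m - 2)*(m + 1)*(m + 2)*(m^2 - 1) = m*(m - 2)*(m - 1)*(m + 1)*(m + 2)*(m + 1)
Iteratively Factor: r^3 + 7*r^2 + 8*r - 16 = (r - 1)*(r^2 + 8*r + 16) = (r - 1)*(r + 4)*(r + 4)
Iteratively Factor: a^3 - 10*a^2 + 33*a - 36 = (a - 3)*(a^2 - 7*a + 12) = (a - 4)*(a - 3)*(a - 3)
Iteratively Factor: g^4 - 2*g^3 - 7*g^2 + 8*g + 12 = (g - 2)*(g^3 - 7*g - 6) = (g - 3)*(g - 2)*(g^2 + 3*g + 2) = (g - 3)*(g - 2)*(g + 1)*(g + 2)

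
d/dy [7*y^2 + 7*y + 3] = 14*y + 7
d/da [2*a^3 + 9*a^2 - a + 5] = 6*a^2 + 18*a - 1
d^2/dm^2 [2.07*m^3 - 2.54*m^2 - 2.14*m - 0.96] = 12.42*m - 5.08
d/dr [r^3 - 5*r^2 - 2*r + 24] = 3*r^2 - 10*r - 2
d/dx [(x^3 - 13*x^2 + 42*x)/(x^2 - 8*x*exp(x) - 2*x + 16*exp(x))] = (2*x*(x^2 - 13*x + 42)*(4*x*exp(x) - x - 4*exp(x) + 1) + (3*x^2 - 26*x + 42)*(x^2 - 8*x*exp(x) - 2*x + 16*exp(x)))/(x^2 - 8*x*exp(x) - 2*x + 16*exp(x))^2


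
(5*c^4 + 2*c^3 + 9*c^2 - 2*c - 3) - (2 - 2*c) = 5*c^4 + 2*c^3 + 9*c^2 - 5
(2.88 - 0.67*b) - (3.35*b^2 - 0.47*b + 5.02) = -3.35*b^2 - 0.2*b - 2.14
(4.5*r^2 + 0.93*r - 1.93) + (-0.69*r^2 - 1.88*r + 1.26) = 3.81*r^2 - 0.95*r - 0.67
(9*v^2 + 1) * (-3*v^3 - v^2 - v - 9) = -27*v^5 - 9*v^4 - 12*v^3 - 82*v^2 - v - 9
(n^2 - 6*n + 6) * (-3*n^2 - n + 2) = -3*n^4 + 17*n^3 - 10*n^2 - 18*n + 12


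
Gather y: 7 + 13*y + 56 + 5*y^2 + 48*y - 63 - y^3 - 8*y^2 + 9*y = -y^3 - 3*y^2 + 70*y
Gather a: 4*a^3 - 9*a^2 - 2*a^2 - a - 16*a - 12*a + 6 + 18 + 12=4*a^3 - 11*a^2 - 29*a + 36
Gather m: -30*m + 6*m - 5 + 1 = -24*m - 4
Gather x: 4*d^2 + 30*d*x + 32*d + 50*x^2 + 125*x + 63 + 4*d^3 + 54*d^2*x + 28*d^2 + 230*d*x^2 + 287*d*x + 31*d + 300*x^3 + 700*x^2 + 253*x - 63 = 4*d^3 + 32*d^2 + 63*d + 300*x^3 + x^2*(230*d + 750) + x*(54*d^2 + 317*d + 378)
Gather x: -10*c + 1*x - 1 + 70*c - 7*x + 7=60*c - 6*x + 6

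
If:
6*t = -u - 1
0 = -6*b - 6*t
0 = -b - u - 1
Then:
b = 0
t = 0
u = -1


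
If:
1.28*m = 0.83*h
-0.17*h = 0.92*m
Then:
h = 0.00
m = 0.00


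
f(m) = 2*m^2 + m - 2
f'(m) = 4*m + 1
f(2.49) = 12.89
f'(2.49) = 10.96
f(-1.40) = 0.52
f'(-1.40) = -4.60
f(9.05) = 170.86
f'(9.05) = 37.20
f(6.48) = 88.46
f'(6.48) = 26.92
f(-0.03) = -2.03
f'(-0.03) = 0.88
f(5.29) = 59.26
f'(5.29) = 22.16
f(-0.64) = -1.82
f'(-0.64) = -1.56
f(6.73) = 95.32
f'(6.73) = 27.92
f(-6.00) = 64.00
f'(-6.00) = -23.00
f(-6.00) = 64.00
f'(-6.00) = -23.00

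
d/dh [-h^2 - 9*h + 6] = -2*h - 9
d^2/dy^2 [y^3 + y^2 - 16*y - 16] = 6*y + 2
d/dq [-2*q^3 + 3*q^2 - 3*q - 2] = -6*q^2 + 6*q - 3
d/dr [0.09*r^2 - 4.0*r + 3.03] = 0.18*r - 4.0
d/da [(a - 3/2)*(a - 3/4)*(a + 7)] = 3*a^2 + 19*a/2 - 117/8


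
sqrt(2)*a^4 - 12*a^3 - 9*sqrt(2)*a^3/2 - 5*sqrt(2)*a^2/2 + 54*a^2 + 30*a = a*(a - 5)*(a - 6*sqrt(2))*(sqrt(2)*a + sqrt(2)/2)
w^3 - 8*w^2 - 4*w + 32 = (w - 8)*(w - 2)*(w + 2)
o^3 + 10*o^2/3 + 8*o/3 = o*(o + 4/3)*(o + 2)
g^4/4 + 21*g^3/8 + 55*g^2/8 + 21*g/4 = g*(g/4 + 1/2)*(g + 3/2)*(g + 7)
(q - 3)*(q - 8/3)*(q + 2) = q^3 - 11*q^2/3 - 10*q/3 + 16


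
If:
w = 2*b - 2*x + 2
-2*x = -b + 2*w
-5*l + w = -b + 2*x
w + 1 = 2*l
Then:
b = -7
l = 3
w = 5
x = -17/2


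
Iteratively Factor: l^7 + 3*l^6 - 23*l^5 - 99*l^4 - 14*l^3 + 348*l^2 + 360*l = (l + 3)*(l^6 - 23*l^4 - 30*l^3 + 76*l^2 + 120*l) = (l + 2)*(l + 3)*(l^5 - 2*l^4 - 19*l^3 + 8*l^2 + 60*l) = (l - 2)*(l + 2)*(l + 3)*(l^4 - 19*l^2 - 30*l) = l*(l - 2)*(l + 2)*(l + 3)*(l^3 - 19*l - 30) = l*(l - 5)*(l - 2)*(l + 2)*(l + 3)*(l^2 + 5*l + 6) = l*(l - 5)*(l - 2)*(l + 2)*(l + 3)^2*(l + 2)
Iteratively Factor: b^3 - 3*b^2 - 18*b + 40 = (b + 4)*(b^2 - 7*b + 10) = (b - 2)*(b + 4)*(b - 5)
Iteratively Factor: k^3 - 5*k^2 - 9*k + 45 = (k - 3)*(k^2 - 2*k - 15) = (k - 3)*(k + 3)*(k - 5)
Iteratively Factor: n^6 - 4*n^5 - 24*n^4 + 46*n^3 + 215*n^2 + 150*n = (n - 5)*(n^5 + n^4 - 19*n^3 - 49*n^2 - 30*n) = n*(n - 5)*(n^4 + n^3 - 19*n^2 - 49*n - 30) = n*(n - 5)^2*(n^3 + 6*n^2 + 11*n + 6) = n*(n - 5)^2*(n + 1)*(n^2 + 5*n + 6) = n*(n - 5)^2*(n + 1)*(n + 3)*(n + 2)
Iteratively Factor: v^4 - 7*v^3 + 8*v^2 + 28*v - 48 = (v + 2)*(v^3 - 9*v^2 + 26*v - 24) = (v - 4)*(v + 2)*(v^2 - 5*v + 6) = (v - 4)*(v - 3)*(v + 2)*(v - 2)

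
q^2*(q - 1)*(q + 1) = q^4 - q^2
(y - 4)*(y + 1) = y^2 - 3*y - 4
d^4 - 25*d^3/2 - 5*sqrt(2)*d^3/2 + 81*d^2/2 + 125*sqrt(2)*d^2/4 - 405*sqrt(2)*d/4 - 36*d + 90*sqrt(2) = (d - 8)*(d - 3)*(d - 3/2)*(d - 5*sqrt(2)/2)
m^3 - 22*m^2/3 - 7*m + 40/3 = (m - 8)*(m - 1)*(m + 5/3)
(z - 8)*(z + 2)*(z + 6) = z^3 - 52*z - 96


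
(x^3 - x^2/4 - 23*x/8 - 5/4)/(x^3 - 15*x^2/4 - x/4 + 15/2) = (x + 1/2)/(x - 3)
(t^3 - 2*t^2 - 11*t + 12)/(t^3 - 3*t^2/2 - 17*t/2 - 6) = 2*(t^2 + 2*t - 3)/(2*t^2 + 5*t + 3)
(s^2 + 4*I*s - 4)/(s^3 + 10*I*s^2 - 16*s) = (s + 2*I)/(s*(s + 8*I))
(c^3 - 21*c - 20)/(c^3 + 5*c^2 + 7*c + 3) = (c^2 - c - 20)/(c^2 + 4*c + 3)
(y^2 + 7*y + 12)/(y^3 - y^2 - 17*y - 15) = (y + 4)/(y^2 - 4*y - 5)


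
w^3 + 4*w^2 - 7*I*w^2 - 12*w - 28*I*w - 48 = (w + 4)*(w - 4*I)*(w - 3*I)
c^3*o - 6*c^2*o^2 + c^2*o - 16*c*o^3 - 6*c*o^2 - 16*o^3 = (c - 8*o)*(c + 2*o)*(c*o + o)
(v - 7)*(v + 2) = v^2 - 5*v - 14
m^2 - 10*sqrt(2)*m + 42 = (m - 7*sqrt(2))*(m - 3*sqrt(2))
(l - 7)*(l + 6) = l^2 - l - 42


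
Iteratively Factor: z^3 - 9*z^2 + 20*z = (z - 5)*(z^2 - 4*z) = (z - 5)*(z - 4)*(z)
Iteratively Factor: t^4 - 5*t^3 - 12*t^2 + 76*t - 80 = (t - 2)*(t^3 - 3*t^2 - 18*t + 40) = (t - 2)^2*(t^2 - t - 20) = (t - 5)*(t - 2)^2*(t + 4)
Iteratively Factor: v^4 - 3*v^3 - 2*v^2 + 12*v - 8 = (v - 2)*(v^3 - v^2 - 4*v + 4) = (v - 2)*(v + 2)*(v^2 - 3*v + 2) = (v - 2)^2*(v + 2)*(v - 1)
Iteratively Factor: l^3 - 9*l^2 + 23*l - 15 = (l - 1)*(l^2 - 8*l + 15) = (l - 5)*(l - 1)*(l - 3)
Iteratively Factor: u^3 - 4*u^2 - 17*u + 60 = (u + 4)*(u^2 - 8*u + 15) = (u - 3)*(u + 4)*(u - 5)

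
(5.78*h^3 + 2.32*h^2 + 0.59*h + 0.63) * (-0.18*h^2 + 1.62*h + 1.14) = -1.0404*h^5 + 8.946*h^4 + 10.2414*h^3 + 3.4872*h^2 + 1.6932*h + 0.7182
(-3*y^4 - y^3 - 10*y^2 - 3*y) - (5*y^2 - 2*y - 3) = -3*y^4 - y^3 - 15*y^2 - y + 3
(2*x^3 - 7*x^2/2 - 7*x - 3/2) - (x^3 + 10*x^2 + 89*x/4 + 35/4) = x^3 - 27*x^2/2 - 117*x/4 - 41/4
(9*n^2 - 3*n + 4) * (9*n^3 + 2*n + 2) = 81*n^5 - 27*n^4 + 54*n^3 + 12*n^2 + 2*n + 8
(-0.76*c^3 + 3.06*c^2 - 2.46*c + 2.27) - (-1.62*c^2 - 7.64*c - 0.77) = -0.76*c^3 + 4.68*c^2 + 5.18*c + 3.04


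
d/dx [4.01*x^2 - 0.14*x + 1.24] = 8.02*x - 0.14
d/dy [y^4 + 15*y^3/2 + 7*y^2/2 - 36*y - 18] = 4*y^3 + 45*y^2/2 + 7*y - 36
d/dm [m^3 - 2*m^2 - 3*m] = 3*m^2 - 4*m - 3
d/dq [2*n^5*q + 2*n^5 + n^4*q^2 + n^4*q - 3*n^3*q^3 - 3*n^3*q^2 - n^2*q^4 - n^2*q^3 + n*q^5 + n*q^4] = n*(2*n^4 + 2*n^3*q + n^3 - 9*n^2*q^2 - 6*n^2*q - 4*n*q^3 - 3*n*q^2 + 5*q^4 + 4*q^3)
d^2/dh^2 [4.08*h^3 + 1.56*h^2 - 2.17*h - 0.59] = 24.48*h + 3.12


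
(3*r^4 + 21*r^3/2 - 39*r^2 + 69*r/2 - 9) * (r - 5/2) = 3*r^5 + 3*r^4 - 261*r^3/4 + 132*r^2 - 381*r/4 + 45/2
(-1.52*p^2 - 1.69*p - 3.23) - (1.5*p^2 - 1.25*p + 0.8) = -3.02*p^2 - 0.44*p - 4.03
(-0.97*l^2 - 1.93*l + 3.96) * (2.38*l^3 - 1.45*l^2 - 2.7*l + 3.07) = -2.3086*l^5 - 3.1869*l^4 + 14.8423*l^3 - 3.5089*l^2 - 16.6171*l + 12.1572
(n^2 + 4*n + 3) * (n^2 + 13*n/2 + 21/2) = n^4 + 21*n^3/2 + 79*n^2/2 + 123*n/2 + 63/2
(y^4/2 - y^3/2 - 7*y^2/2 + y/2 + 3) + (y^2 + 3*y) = y^4/2 - y^3/2 - 5*y^2/2 + 7*y/2 + 3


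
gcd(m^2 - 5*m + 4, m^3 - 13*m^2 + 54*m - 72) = m - 4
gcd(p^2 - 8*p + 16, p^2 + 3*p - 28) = p - 4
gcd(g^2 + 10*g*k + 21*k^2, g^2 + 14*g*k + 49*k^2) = g + 7*k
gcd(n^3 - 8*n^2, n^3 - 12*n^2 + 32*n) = n^2 - 8*n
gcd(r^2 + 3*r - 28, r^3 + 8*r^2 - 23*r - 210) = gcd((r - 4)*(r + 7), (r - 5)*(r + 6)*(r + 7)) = r + 7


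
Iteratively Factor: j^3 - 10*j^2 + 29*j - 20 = (j - 1)*(j^2 - 9*j + 20) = (j - 4)*(j - 1)*(j - 5)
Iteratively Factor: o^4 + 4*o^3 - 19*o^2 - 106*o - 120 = (o + 3)*(o^3 + o^2 - 22*o - 40) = (o + 3)*(o + 4)*(o^2 - 3*o - 10) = (o + 2)*(o + 3)*(o + 4)*(o - 5)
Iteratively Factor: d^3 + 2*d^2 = (d)*(d^2 + 2*d) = d*(d + 2)*(d)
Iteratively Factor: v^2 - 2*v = (v)*(v - 2)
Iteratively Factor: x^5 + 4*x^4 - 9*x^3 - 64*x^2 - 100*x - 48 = (x + 1)*(x^4 + 3*x^3 - 12*x^2 - 52*x - 48) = (x - 4)*(x + 1)*(x^3 + 7*x^2 + 16*x + 12) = (x - 4)*(x + 1)*(x + 2)*(x^2 + 5*x + 6) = (x - 4)*(x + 1)*(x + 2)*(x + 3)*(x + 2)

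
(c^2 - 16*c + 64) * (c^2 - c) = c^4 - 17*c^3 + 80*c^2 - 64*c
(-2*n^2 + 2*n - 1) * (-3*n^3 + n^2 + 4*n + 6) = 6*n^5 - 8*n^4 - 3*n^3 - 5*n^2 + 8*n - 6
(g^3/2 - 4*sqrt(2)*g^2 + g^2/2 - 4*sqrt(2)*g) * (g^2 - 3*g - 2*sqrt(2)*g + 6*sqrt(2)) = g^5/2 - 5*sqrt(2)*g^4 - g^4 + 10*sqrt(2)*g^3 + 29*g^3/2 - 32*g^2 + 15*sqrt(2)*g^2 - 48*g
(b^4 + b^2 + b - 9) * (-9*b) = -9*b^5 - 9*b^3 - 9*b^2 + 81*b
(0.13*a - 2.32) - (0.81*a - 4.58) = 2.26 - 0.68*a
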